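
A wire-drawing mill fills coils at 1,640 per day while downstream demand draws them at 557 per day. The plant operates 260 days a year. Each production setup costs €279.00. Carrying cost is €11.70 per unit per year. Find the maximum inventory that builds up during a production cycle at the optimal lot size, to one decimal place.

I_max ≈ 2,135.7 coils

Annual demand D = 557 × 260 = 144,820.
Production build-up factor (1 − d/p) = 1 − 557/1,640 = 0.6604.
Q* = √(2DS / (H(1 − d/p))) = √(2 × 144,820 × 279 / (11.7 × 0.6604)).
= √(80,809,560 / 7.7263) ≈ 3234.046.
Maximum inventory = Q*(1 − d/p) = 3234.046 × 0.6604 ≈ 2135.653.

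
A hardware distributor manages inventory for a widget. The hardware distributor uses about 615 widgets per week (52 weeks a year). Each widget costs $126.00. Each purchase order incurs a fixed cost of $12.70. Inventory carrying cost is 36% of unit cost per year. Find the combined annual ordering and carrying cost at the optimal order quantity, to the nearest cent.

Annual demand D = 615 × 52 = 31,980.
Holding cost H = 0.36 × $126.00 = $45.3600 per unit per year.
EOQ = √(2DS/H) = √(2 × 31,980 × 12.7 / 45.36) ≈ 133.82.
At Q*, ordering cost (D/Q*)S equals holding cost (Q*/2)H, each = √(DSH/2).
Minimum total = √(2DSH) = √(2 × 31,980 × 12.7 × 45.36) ≈ 6070.055.

TC* ≈ $6,070.05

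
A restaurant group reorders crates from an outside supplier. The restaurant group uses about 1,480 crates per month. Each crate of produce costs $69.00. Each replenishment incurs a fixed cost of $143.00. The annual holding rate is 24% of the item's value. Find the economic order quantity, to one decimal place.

Q* ≈ 553.8 crates

Annual demand D = 1,480 × 12 = 17,760.
Holding cost H = 0.24 × $69.00 = $16.5600 per unit per year.
EOQ = √(2DS / H) = √(2 × 17,760 × 143 / 16.56).
= √(5,079,360 / 16.56) = √306,724.6377 ≈ 553.827.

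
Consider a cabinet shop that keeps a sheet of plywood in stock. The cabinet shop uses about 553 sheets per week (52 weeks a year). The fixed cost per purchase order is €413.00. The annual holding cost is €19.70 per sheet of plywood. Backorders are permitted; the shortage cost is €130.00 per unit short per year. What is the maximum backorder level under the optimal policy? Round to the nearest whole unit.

Annual demand D = 553 × 52 = 28,756.
With planned backorders, Q* = √(2DS/H) · √((H+B)/B).
√(2DS/H) = √(2 × 28,756 × 413 / 19.7) = 1098.048.
√((H+B)/B) = √((19.7+130)/130) = 1.0731.
Q* ≈ 1178.312.
S* = Q* · H/(H+B) = 1178.312 × 19.7/149.7 ≈ 155.062.

S* ≈ 155 sheets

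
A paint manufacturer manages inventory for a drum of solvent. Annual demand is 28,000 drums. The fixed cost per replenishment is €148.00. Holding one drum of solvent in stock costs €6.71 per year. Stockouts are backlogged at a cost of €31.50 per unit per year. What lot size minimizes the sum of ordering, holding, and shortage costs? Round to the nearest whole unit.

Q* ≈ 1,224 drums

With planned backorders, Q* = √(2DS/H) · √((H+B)/B).
√(2DS/H) = √(2 × 28,000 × 148 / 6.71) = 1111.383.
√((H+B)/B) = √((6.71+31.5)/31.5) = 1.1014.
Q* ≈ 1224.044.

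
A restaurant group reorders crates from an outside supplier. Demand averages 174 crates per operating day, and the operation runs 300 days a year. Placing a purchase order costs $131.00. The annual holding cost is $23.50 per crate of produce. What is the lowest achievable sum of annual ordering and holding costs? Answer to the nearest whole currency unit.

Annual demand D = 174 × 300 = 52,200.
EOQ = √(2DS/H) = √(2 × 52,200 × 131 / 23.5) ≈ 762.87.
At the optimum the two cost components are equal, so total cost = 2·(Q*/2)H = Q*·H.
Minimum total = √(2DSH) = √(2 × 52,200 × 131 × 23.5) ≈ 17927.504.

TC* ≈ $17,928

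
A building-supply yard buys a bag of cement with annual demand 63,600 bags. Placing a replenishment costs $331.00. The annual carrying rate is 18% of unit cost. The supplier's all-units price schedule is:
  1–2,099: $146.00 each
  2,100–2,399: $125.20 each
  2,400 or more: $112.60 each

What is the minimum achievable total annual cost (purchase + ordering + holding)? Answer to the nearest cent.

Holding cost per unit per year at price C is H = 0.18·C.
Evaluate total cost at each tier's feasible EOQ or, if the EOQ is below the tier, at the tier's minimum quantity.
EOQ at $146.00 = 1265.7 (feasible in tier 1): TC = 63,600×$146.00 + (63,600/1265.7)×331 + (1265.7/2)×0.18×$146.00 = $9,318,863.68.
EOQ at $125.20 = 1366.8 < 2100, so use break Q=2100: TC = 63,600×$125.20 + (63,600/2100.0)×331 + (2100.0/2)×0.18×$125.20 = $7,996,407.37.
EOQ at $112.60 = 1441.3 < 2400, so use break Q=2400: TC = 63,600×$112.60 + (63,600/2400.0)×331 + (2400.0/2)×0.18×$112.60 = $7,194,453.10.
Lowest total cost among the candidates is at Q = 2400.0.

TC* ≈ $7,194,453.10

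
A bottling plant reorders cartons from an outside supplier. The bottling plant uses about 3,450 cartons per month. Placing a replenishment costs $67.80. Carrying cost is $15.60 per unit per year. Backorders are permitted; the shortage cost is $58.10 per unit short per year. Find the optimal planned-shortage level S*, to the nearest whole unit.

Annual demand D = 3,450 × 12 = 41,400.
With planned backorders, Q* = √(2DS/H) · √((H+B)/B).
√(2DS/H) = √(2 × 41,400 × 67.8 / 15.6) = 599.885.
√((H+B)/B) = √((15.6+58.1)/58.1) = 1.1263.
Q* ≈ 675.637.
S* = Q* · H/(H+B) = 675.637 × 15.6/73.7 ≈ 143.011.

S* ≈ 143 cartons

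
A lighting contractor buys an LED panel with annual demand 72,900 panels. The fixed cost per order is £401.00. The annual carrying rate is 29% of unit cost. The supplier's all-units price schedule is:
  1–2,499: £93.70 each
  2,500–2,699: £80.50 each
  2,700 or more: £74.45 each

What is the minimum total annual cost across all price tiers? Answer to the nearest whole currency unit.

TC* ≈ £5,467,379

Holding cost per unit per year at price C is H = 0.29·C.
For each price level, check whether its EOQ is feasible; otherwise the best quantity at that price is the breakpoint.
EOQ at £93.70 = 1466.8 (feasible in tier 1): TC = 72,900×£93.70 + (72,900/1466.8)×401 + (1466.8/2)×0.29×£93.70 = £6,870,588.39.
EOQ at £80.50 = 1582.5 < 2500, so use break Q=2500: TC = 72,900×£80.50 + (72,900/2500.0)×401 + (2500.0/2)×0.29×£80.50 = £5,909,324.41.
EOQ at £74.45 = 1645.6 < 2700, so use break Q=2700: TC = 72,900×£74.45 + (72,900/2700.0)×401 + (2700.0/2)×0.29×£74.45 = £5,467,379.17.
Lowest total cost among the candidates is at Q = 2700.0.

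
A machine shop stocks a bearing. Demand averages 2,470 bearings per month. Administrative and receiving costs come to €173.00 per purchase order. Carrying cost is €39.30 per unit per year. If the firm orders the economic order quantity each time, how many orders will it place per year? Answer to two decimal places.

Annual demand D = 2,470 × 12 = 29,640.
EOQ = √(2DS/H) = √(2 × 29,640 × 173 / 39.3) ≈ 510.84.
Orders per year = D / Q* = 29,640 / 510.84 ≈ 58.023.

N ≈ 58.02 orders per year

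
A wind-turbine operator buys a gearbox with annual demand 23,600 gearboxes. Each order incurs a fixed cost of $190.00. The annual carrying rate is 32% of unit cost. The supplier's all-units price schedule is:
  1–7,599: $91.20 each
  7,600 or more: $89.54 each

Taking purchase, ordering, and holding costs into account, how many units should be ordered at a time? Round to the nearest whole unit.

Q* ≈ 554 gearboxes

Holding cost per unit per year at price C is H = 0.32·C.
For each price level, check whether its EOQ is feasible; otherwise the best quantity at that price is the breakpoint.
EOQ at $91.20 = 554.3 (feasible in tier 1): TC = 23,600×$91.20 + (23,600/554.3)×190 + (554.3/2)×0.32×$91.20 = $2,168,497.83.
EOQ at $89.54 = 559.5 < 7600, so use break Q=7600: TC = 23,600×$89.54 + (23,600/7600.0)×190 + (7600.0/2)×0.32×$89.54 = $2,222,614.64.
Lowest total cost is $2,168,497.83 at Q = 554.3.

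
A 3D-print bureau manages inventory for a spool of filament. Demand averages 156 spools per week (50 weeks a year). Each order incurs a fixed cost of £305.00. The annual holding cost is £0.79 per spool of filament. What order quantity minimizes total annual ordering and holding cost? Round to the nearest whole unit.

Q* ≈ 2,454 spools

Annual demand D = 156 × 50 = 7,800.
EOQ = √(2DS / H) = √(2 × 7,800 × 305 / 0.79).
= √(4,758,000 / 0.79) = √6,022,784.8101 ≈ 2454.136.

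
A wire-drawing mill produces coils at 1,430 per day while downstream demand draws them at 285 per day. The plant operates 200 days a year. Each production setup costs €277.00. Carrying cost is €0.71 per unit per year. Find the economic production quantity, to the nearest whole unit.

Annual demand D = 285 × 200 = 57,000.
Production build-up factor (1 − d/p) = 1 − 285/1,430 = 0.8007.
Q* = √(2DS / (H(1 − d/p))) = √(2 × 57,000 × 277 / (0.71 × 0.8007)).
= √(31,578,000 / 0.5685) ≈ 7452.953.

Q* ≈ 7,453 coils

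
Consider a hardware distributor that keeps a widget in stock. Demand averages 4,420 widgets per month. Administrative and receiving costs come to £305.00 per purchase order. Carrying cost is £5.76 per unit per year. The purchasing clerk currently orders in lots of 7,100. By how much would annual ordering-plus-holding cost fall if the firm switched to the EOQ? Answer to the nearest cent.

Annual demand D = 4,420 × 12 = 53,040.
EOQ = √(2DS/H) = √(2 × 53,040 × 305 / 5.76) ≈ 2370.04.
Cost at Q* = (D/Q*)S + (Q*/2)H = √(2DSH) ≈ £13,651.42.
Cost at Q = 7,100: (53,040/7,100)×305 + (7,100/2)×5.76 = £2,278.48 + £20,448.00 = £22,726.48.
Excess = £22,726.48 − £13,651.42 = £9,075.06.

Extra cost ≈ £9,075.06 per year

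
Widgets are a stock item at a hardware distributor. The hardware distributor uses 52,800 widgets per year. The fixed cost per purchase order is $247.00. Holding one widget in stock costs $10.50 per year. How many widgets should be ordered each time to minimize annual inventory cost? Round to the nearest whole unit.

Q* ≈ 1,576 widgets

EOQ = √(2DS / H) = √(2 × 52,800 × 247 / 10.5).
= √(26,083,200 / 10.5) = √2,484,114.2857 ≈ 1576.107.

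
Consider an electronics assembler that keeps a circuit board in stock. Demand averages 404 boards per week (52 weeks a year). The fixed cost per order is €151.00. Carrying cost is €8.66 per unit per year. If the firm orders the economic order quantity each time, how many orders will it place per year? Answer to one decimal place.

N ≈ 24.5 orders per year

Annual demand D = 404 × 52 = 21,008.
The optimal lot size = √(2DS/H) = √(2 × 21,008 × 151 / 8.66) ≈ 855.93.
Orders per year = D / Q* = 21,008 / 855.93 ≈ 24.544.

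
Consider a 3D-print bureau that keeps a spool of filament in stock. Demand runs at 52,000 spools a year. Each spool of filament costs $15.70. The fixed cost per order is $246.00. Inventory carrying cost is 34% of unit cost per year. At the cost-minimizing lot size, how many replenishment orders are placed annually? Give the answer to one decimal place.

N ≈ 23.8 orders per year

Holding cost H = 0.34 × $15.70 = $5.3380 per unit per year.
The optimal lot size = √(2DS/H) = √(2 × 52,000 × 246 / 5.338) ≈ 2189.25.
Orders per year = D / Q* = 52,000 / 2189.25 ≈ 23.752.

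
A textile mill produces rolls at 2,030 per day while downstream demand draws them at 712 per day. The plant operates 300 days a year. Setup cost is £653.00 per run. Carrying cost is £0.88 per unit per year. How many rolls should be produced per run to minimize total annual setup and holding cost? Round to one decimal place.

Annual demand D = 712 × 300 = 213,600.
Production build-up factor (1 − d/p) = 1 − 712/2,030 = 0.6493.
Q* = √(2DS / (H(1 − d/p))) = √(2 × 213,600 × 653 / (0.88 × 0.6493)).
= √(278,961,600 / 0.5713) ≈ 22096.383.

Q* ≈ 22,096.4 rolls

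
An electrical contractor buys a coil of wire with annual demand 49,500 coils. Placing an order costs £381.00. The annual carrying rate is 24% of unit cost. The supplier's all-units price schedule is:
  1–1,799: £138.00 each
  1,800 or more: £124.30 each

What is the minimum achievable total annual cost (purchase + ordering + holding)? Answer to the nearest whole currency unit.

TC* ≈ £6,190,176

Holding cost per unit per year at price C is H = 0.24·C.
Evaluate total cost at each tier's feasible EOQ or, if the EOQ is below the tier, at the tier's minimum quantity.
EOQ at £138.00 = 1067.2 (feasible in tier 1): TC = 49,500×£138.00 + (49,500/1067.2)×381 + (1067.2/2)×0.24×£138.00 = £6,866,344.78.
EOQ at £124.30 = 1124.4 < 1800, so use break Q=1800: TC = 49,500×£124.30 + (49,500/1800.0)×381 + (1800.0/2)×0.24×£124.30 = £6,190,176.30.
Lowest total cost among the candidates is at Q = 1800.0.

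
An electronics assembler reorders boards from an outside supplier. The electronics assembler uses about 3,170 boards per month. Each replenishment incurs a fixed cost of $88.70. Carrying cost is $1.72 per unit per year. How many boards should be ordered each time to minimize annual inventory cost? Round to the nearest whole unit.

Q* ≈ 1,981 boards

Annual demand D = 3,170 × 12 = 38,040.
EOQ = √(2DS / H) = √(2 × 38,040 × 88.7 / 1.72).
= √(6,748,296 / 1.72) = √3,923,427.907 ≈ 1980.764.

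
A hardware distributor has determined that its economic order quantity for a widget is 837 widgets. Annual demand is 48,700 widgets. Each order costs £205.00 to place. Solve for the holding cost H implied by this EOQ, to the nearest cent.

Squaring Q* = √(2DS/H) gives Q*² = 2DS/H.
From Q* = √(2DS/H): H = 2DS / Q*² = 2 × 48,700 × 205 / 837² = 28.5011.

H ≈ £28.50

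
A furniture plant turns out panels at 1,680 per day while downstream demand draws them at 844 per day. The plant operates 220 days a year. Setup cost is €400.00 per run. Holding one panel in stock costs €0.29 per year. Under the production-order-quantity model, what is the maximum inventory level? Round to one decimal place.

Annual demand D = 844 × 220 = 185,680.
Production build-up factor (1 − d/p) = 1 − 844/1,680 = 0.4976.
Q* = √(2DS / (H(1 − d/p))) = √(2 × 185,680 × 400 / (0.29 × 0.4976)).
= √(148,544,000 / 0.1443) ≈ 32083.376.
Maximum inventory = Q*(1 − d/p) = 32083.376 × 0.4976 ≈ 15965.299.

I_max ≈ 15,965.3 panels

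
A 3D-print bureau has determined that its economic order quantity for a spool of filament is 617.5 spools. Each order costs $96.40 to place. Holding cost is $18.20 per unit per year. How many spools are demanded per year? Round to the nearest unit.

D ≈ 35,995 spools per year

Invert the EOQ relation Q*² = 2DS/H.
From Q* = √(2DS/H): D = Q*²H / (2S) = 617.5² × 18.2 / (2 × 96.4) = 35994.677.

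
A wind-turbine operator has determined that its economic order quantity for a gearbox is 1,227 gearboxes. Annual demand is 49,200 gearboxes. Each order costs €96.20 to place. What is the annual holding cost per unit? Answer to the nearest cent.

H ≈ €6.29

Squaring Q* = √(2DS/H) gives Q*² = 2DS/H.
From Q* = √(2DS/H): H = 2DS / Q*² = 2 × 49,200 × 96.2 / 1,227² = 6.2875.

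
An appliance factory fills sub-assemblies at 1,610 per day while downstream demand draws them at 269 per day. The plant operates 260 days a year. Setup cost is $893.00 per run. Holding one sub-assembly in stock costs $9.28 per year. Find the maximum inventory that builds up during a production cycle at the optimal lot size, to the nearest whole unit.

I_max ≈ 3,348 sub-assemblies

Annual demand D = 269 × 260 = 69,940.
Production build-up factor (1 − d/p) = 1 − 269/1,610 = 0.8329.
Q* = √(2DS / (H(1 − d/p))) = √(2 × 69,940 × 893 / (9.28 × 0.8329)).
= √(124,912,840 / 7.7295) ≈ 4020.019.
Maximum inventory = Q*(1 − d/p) = 4020.019 × 0.8329 ≈ 3348.351.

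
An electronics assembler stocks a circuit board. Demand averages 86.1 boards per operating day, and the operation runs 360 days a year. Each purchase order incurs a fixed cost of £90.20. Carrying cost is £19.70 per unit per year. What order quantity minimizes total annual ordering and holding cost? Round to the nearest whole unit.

Annual demand D = 86.1 × 360 = 30,996.
EOQ = √(2DS / H) = √(2 × 30,996 × 90.2 / 19.7).
= √(5,591,678.4 / 19.7) = √283,841.5431 ≈ 532.768.

Q* ≈ 533 boards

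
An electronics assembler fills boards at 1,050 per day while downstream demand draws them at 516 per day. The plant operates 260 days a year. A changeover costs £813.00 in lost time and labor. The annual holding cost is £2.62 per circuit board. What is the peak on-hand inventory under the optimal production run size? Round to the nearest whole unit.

Annual demand D = 516 × 260 = 134,160.
Production build-up factor (1 − d/p) = 1 − 516/1,050 = 0.5086.
Q* = √(2DS / (H(1 − d/p))) = √(2 × 134,160 × 813 / (2.62 × 0.5086)).
= √(218,144,160 / 1.3325) ≈ 12795.144.
Maximum inventory = Q*(1 − d/p) = 12795.144 × 0.5086 ≈ 6507.245.

I_max ≈ 6,507 boards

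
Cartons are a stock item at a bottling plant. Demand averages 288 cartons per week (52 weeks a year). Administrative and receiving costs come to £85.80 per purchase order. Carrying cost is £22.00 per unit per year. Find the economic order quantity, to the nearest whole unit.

Annual demand D = 288 × 52 = 14,976.
EOQ = √(2DS / H) = √(2 × 14,976 × 85.8 / 22).
= √(2,569,881.6 / 22) = √116,812.8 ≈ 341.779.

Q* ≈ 342 cartons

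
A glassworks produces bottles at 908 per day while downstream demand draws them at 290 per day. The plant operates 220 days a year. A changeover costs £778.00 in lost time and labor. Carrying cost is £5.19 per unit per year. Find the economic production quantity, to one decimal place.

Q* ≈ 5,301.3 bottles

Annual demand D = 290 × 220 = 63,800.
Production build-up factor (1 − d/p) = 1 − 290/908 = 0.6806.
Q* = √(2DS / (H(1 − d/p))) = √(2 × 63,800 × 778 / (5.19 × 0.6806)).
= √(99,272,800 / 3.5324) ≈ 5301.273.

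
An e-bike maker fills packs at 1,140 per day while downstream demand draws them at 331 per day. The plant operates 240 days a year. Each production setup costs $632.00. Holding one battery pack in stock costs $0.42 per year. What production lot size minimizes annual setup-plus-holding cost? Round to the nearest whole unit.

Annual demand D = 331 × 240 = 79,440.
Production build-up factor (1 − d/p) = 1 − 331/1,140 = 0.7096.
Q* = √(2DS / (H(1 − d/p))) = √(2 × 79,440 × 632 / (0.42 × 0.7096)).
= √(100,412,160 / 0.2981) ≈ 18354.674.

Q* ≈ 18,355 packs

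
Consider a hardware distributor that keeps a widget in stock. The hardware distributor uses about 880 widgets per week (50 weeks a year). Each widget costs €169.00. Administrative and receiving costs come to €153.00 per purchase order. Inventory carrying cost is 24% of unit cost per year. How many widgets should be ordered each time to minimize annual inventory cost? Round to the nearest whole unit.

Annual demand D = 880 × 50 = 44,000.
Holding cost H = 0.24 × €169.00 = €40.5600 per unit per year.
EOQ = √(2DS / H) = √(2 × 44,000 × 153 / 40.56).
= √(13,464,000 / 40.56) = √331,952.6627 ≈ 576.153.

Q* ≈ 576 widgets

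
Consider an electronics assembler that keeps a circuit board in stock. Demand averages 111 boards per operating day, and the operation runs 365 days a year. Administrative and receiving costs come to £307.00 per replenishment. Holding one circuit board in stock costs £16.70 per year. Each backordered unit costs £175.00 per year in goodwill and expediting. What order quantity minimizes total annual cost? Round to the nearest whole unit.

Q* ≈ 1,277 boards

Annual demand D = 111 × 365 = 40,515.
With planned backorders, Q* = √(2DS/H) · √((H+B)/B).
√(2DS/H) = √(2 × 40,515 × 307 / 16.7) = 1220.489.
√((H+B)/B) = √((16.7+175)/175) = 1.0466.
Q* ≈ 1277.397.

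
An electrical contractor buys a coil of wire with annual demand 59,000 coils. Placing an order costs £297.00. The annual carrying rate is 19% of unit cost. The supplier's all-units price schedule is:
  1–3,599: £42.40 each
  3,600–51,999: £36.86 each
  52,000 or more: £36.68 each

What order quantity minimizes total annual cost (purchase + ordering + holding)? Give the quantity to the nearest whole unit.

Holding cost per unit per year at price C is H = 0.19·C.
For each price level, check whether its EOQ is feasible; otherwise the best quantity at that price is the breakpoint.
EOQ at £42.40 = 2085.7 (feasible in tier 1): TC = 59,000×£42.40 + (59,000/2085.7)×297 + (2085.7/2)×0.19×£42.40 = £2,518,402.70.
EOQ at £36.86 = 2237.0 < 3600, so use break Q=3600: TC = 59,000×£36.86 + (59,000/3600.0)×297 + (3600.0/2)×0.19×£36.86 = £2,192,213.62.
EOQ at £36.68 = 2242.5 < 52000, so use break Q=52000: TC = 59,000×£36.68 + (59,000/52000.0)×297 + (52000.0/2)×0.19×£36.68 = £2,345,656.18.
Lowest total cost is £2,192,213.62 at Q = 3600.0.

Q* ≈ 3,600 coils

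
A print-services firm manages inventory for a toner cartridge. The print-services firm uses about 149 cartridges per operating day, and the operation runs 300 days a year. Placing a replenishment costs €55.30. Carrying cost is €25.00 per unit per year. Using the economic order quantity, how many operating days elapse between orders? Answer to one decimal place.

Annual demand D = 149 × 300 = 44,700.
EOQ = √(2DS/H) = √(2 × 44,700 × 55.3 / 25) ≈ 444.69.
Cycle time = Q*/D × 300 = 444.69 / 44,700 × 300 ≈ 2.985 days.

T ≈ 3.0 days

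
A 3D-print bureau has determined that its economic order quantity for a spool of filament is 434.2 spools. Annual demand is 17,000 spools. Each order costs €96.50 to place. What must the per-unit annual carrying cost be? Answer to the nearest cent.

H ≈ €17.40

Invert the EOQ relation Q*² = 2DS/H.
From Q* = √(2DS/H): H = 2DS / Q*² = 2 × 17,000 × 96.5 / 434.2² = 17.4031.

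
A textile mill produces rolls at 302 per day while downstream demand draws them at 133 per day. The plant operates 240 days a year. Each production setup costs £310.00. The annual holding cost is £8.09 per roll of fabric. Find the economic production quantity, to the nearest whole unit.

Q* ≈ 2,091 rolls

Annual demand D = 133 × 240 = 31,920.
Production build-up factor (1 − d/p) = 1 − 133/302 = 0.5596.
Q* = √(2DS / (H(1 − d/p))) = √(2 × 31,920 × 310 / (8.09 × 0.5596)).
= √(19,790,400 / 4.5272) ≈ 2090.803.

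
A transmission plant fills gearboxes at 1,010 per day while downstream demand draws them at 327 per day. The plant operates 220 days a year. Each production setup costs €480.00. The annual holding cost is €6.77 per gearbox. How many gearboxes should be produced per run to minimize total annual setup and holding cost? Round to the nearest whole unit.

Annual demand D = 327 × 220 = 71,940.
Production build-up factor (1 − d/p) = 1 − 327/1,010 = 0.6762.
Q* = √(2DS / (H(1 − d/p))) = √(2 × 71,940 × 480 / (6.77 × 0.6762)).
= √(69,062,400 / 4.5781) ≈ 3883.979.

Q* ≈ 3,884 gearboxes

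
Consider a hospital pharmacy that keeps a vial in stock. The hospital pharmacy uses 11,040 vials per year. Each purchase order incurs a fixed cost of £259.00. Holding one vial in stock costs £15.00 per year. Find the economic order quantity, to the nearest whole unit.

EOQ = √(2DS / H) = √(2 × 11,040 × 259 / 15).
= √(5,718,720 / 15) = √381,248 ≈ 617.453.

Q* ≈ 617 vials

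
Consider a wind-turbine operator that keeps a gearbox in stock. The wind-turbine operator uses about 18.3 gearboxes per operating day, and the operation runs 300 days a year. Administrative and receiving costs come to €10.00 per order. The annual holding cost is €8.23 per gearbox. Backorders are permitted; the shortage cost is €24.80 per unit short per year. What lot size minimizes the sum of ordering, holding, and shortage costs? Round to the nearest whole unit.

Annual demand D = 18.3 × 300 = 5,490.
With planned backorders, Q* = √(2DS/H) · √((H+B)/B).
√(2DS/H) = √(2 × 5,490 × 10 / 8.23) = 115.505.
√((H+B)/B) = √((8.23+24.8)/24.8) = 1.1541.
Q* ≈ 133.300.

Q* ≈ 133 gearboxes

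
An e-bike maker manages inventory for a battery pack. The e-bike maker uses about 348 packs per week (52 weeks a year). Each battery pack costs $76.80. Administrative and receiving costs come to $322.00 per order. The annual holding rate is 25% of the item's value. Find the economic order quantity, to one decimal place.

Annual demand D = 348 × 52 = 18,096.
Holding cost H = 0.25 × $76.80 = $19.2000 per unit per year.
EOQ = √(2DS / H) = √(2 × 18,096 × 322 / 19.2).
= √(11,653,824 / 19.2) = √606,970 ≈ 779.083.

Q* ≈ 779.1 packs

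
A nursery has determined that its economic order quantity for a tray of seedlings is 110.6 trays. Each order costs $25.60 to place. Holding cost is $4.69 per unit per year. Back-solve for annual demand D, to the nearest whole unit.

Invert the EOQ relation Q*² = 2DS/H.
From Q* = √(2DS/H): D = Q*²H / (2S) = 110.6² × 4.69 / (2 × 25.6) = 1120.503.

D ≈ 1,121 trays per year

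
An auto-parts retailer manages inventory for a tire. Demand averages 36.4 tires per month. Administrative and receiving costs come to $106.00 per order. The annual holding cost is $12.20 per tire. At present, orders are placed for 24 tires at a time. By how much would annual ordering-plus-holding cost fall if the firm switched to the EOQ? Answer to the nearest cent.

Annual demand D = 36.4 × 12 = 436.8.
EOQ = √(2DS/H) = √(2 × 436.8 × 106 / 12.2) ≈ 87.12.
Cost at Q* = (D/Q*)S + (Q*/2)H = √(2DSH) ≈ $1,062.89.
Cost at Q = 24: (436.8/24)×106 + (24/2)×12.2 = $1,929.20 + $146.40 = $2,075.60.
Excess = $2,075.60 − $1,062.89 = $1,012.71.

Extra cost ≈ $1,012.71 per year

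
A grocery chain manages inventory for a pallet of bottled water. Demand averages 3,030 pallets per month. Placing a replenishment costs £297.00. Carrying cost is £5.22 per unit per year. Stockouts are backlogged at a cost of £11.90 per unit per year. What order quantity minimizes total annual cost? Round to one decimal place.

Q* ≈ 2,439.8 pallets

Annual demand D = 3,030 × 12 = 36,360.
With planned backorders, Q* = √(2DS/H) · √((H+B)/B).
√(2DS/H) = √(2 × 36,360 × 297 / 5.22) = 2034.089.
√((H+B)/B) = √((5.22+11.9)/11.9) = 1.1994.
Q* ≈ 2439.767.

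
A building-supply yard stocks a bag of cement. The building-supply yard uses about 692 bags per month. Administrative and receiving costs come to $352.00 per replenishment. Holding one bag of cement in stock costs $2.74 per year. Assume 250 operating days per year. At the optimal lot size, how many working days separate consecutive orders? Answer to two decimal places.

T ≈ 43.98 days

Annual demand D = 692 × 12 = 8,304.
The optimal lot size = √(2DS/H) = √(2 × 8,304 × 352 / 2.74) ≈ 1460.68.
Cycle time = Q*/D × 250 = 1460.68 / 8,304 × 250 ≈ 43.975 days.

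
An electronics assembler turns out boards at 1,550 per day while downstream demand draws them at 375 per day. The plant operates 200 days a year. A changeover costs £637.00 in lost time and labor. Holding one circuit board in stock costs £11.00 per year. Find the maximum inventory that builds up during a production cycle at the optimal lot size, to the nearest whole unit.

Annual demand D = 375 × 200 = 75,000.
Production build-up factor (1 − d/p) = 1 − 375/1,550 = 0.7581.
Q* = √(2DS / (H(1 − d/p))) = √(2 × 75,000 × 637 / (11 × 0.7581)).
= √(95,550,000 / 8.3387) ≈ 3385.056.
Maximum inventory = Q*(1 − d/p) = 3385.056 × 0.7581 ≈ 2566.091.

I_max ≈ 2,566 boards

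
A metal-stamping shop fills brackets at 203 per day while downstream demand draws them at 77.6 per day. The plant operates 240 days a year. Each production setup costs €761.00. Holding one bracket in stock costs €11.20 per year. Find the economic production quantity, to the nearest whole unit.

Annual demand D = 77.6 × 240 = 18,624.
Production build-up factor (1 − d/p) = 1 − 77.6/203 = 0.6177.
Q* = √(2DS / (H(1 − d/p))) = √(2 × 18,624 × 761 / (11.2 × 0.6177)).
= √(28,345,728 / 6.9186) ≈ 2024.110.

Q* ≈ 2,024 brackets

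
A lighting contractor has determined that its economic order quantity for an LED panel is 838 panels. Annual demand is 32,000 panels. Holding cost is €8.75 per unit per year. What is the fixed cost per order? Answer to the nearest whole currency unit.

S ≈ €96

Invert the EOQ relation Q*² = 2DS/H.
From Q* = √(2DS/H): S = Q*²H / (2D) = 838² × 8.75 / (2 × 32,000) = 96.0099.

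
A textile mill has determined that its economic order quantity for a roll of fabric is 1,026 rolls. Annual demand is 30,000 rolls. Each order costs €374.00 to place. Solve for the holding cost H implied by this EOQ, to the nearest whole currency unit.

H ≈ €21

The basic EOQ model gives Q* = √(2DS/H); rearrange for the unknown.
From Q* = √(2DS/H): H = 2DS / Q*² = 2 × 30,000 × 374 / 1,026² = 21.3171.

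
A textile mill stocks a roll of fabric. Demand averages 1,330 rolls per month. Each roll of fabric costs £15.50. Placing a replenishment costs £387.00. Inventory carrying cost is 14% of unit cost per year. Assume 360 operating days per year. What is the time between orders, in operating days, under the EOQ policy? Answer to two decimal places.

T ≈ 53.82 days

Annual demand D = 1,330 × 12 = 15,960.
Holding cost H = 0.14 × £15.50 = £2.1700 per unit per year.
The optimal lot size = √(2DS/H) = √(2 × 15,960 × 387 / 2.17) ≈ 2385.93.
Cycle time = Q*/D × 360 = 2385.93 / 15,960 × 360 ≈ 53.818 days.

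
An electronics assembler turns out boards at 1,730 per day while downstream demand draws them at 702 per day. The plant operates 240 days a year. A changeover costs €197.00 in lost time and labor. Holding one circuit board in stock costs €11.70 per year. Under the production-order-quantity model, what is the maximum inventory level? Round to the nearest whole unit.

I_max ≈ 1,836 boards

Annual demand D = 702 × 240 = 168,480.
Production build-up factor (1 − d/p) = 1 − 702/1,730 = 0.5942.
Q* = √(2DS / (H(1 − d/p))) = √(2 × 168,480 × 197 / (11.7 × 0.5942)).
= √(66,381,120 / 6.9524) ≈ 3089.981.
Maximum inventory = Q*(1 − d/p) = 3089.981 × 0.5942 ≈ 1836.128.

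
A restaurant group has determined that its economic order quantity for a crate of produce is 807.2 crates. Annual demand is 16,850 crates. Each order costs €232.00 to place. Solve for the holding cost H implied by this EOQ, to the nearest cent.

Invert the EOQ relation Q*² = 2DS/H.
From Q* = √(2DS/H): H = 2DS / Q*² = 2 × 16,850 × 232 / 807.2² = 11.9993.

H ≈ €12.00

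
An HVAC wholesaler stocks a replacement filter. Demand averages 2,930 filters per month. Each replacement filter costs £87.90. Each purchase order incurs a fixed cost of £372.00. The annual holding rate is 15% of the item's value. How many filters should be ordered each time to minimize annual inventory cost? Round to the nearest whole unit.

Q* ≈ 1,409 filters

Annual demand D = 2,930 × 12 = 35,160.
Holding cost H = 0.15 × £87.90 = £13.1850 per unit per year.
EOQ = √(2DS / H) = √(2 × 35,160 × 372 / 13.185).
= √(26,159,040 / 13.185) = √1,984,000 ≈ 1408.545.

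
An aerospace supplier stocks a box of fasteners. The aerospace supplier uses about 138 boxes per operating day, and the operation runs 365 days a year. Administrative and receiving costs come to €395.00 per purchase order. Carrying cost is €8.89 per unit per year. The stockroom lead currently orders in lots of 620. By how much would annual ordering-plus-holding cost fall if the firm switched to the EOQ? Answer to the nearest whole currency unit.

Extra cost ≈ €16,038 per year

Annual demand D = 138 × 365 = 50,370.
EOQ = √(2DS/H) = √(2 × 50,370 × 395 / 8.89) ≈ 2115.67.
Cost at Q* = (D/Q*)S + (Q*/2)H = √(2DSH) ≈ €18,808.34.
Cost at Q = 620: (50,370/620)×395 + (620/2)×8.89 = €32,090.56 + €2,755.90 = €34,846.46.
Excess = €34,846.46 − €18,808.34 = €16,038.13.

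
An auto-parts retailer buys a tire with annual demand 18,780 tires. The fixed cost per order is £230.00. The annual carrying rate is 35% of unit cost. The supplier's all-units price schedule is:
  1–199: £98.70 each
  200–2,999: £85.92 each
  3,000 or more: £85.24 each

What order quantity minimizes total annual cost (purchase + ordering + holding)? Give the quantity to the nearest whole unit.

Holding cost per unit per year at price C is H = 0.35·C.
Evaluate total cost at each tier's feasible EOQ or, if the EOQ is below the tier, at the tier's minimum quantity.
Tier 1 (£98.70): EOQ = 500.1 exceeds tier's upper bound 199, so this tier is dominated.
EOQ at £85.92 = 536.0 (feasible in tier 2): TC = 18,780×£85.92 + (18,780/536.0)×230 + (536.0/2)×0.35×£85.92 = £1,629,695.48.
EOQ at £85.24 = 538.1 < 3000, so use break Q=3000: TC = 18,780×£85.24 + (18,780/3000.0)×230 + (3000.0/2)×0.35×£85.24 = £1,646,998.00.
Lowest total cost is £1,629,695.48 at Q = 536.0.

Q* ≈ 536 tires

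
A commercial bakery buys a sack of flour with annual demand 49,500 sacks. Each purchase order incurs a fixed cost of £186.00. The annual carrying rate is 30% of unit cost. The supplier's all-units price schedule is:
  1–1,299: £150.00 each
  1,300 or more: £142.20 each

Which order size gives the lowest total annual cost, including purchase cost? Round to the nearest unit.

Q* ≈ 1,300 sacks

Holding cost per unit per year at price C is H = 0.30·C.
Evaluate total cost at each tier's feasible EOQ or, if the EOQ is below the tier, at the tier's minimum quantity.
EOQ at £150.00 = 639.7 (feasible in tier 1): TC = 49,500×£150.00 + (49,500/639.7)×186 + (639.7/2)×0.30×£150.00 = £7,453,785.93.
EOQ at £142.20 = 657.0 < 1300, so use break Q=1300: TC = 49,500×£142.20 + (49,500/1300.0)×186 + (1300.0/2)×0.30×£142.20 = £7,073,711.31.
Lowest total cost is £7,073,711.31 at Q = 1300.0.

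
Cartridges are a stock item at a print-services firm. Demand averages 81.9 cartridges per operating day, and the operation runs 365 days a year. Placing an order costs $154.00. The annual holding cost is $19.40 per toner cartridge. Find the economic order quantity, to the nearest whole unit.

Annual demand D = 81.9 × 365 = 29,893.5.
EOQ = √(2DS / H) = √(2 × 29,893.5 × 154 / 19.4).
= √(9,207,198 / 19.4) = √474,597.8351 ≈ 688.911.

Q* ≈ 689 cartridges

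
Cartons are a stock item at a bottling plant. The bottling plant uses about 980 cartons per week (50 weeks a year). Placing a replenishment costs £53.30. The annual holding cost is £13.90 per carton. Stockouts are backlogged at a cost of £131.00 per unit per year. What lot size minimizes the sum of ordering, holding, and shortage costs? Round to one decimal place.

Annual demand D = 980 × 50 = 49,000.
With planned backorders, Q* = √(2DS/H) · √((H+B)/B).
√(2DS/H) = √(2 × 49,000 × 53.3 / 13.9) = 613.012.
√((H+B)/B) = √((13.9+131)/131) = 1.0517.
Q* ≈ 644.715.

Q* ≈ 644.7 cartons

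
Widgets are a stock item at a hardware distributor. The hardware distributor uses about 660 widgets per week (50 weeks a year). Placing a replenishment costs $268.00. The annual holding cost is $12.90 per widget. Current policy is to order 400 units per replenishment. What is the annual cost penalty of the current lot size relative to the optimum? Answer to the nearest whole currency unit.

Annual demand D = 660 × 50 = 33,000.
EOQ = √(2DS/H) = √(2 × 33,000 × 268 / 12.9) ≈ 1170.97.
Cost at Q* = (D/Q*)S + (Q*/2)H = √(2DSH) ≈ $15,105.47.
Cost at Q = 400: (33,000/400)×268 + (400/2)×12.9 = $22,110.00 + $2,580.00 = $24,690.00.
Excess = $24,690.00 − $15,105.47 = $9,584.53.

Extra cost ≈ $9,585 per year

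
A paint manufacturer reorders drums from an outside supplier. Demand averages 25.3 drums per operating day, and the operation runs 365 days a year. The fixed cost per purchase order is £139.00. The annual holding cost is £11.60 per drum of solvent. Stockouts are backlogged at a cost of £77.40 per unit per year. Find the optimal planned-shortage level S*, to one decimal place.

S* ≈ 65.7 drums

Annual demand D = 25.3 × 365 = 9,234.5.
With planned backorders, Q* = √(2DS/H) · √((H+B)/B).
√(2DS/H) = √(2 × 9,234.5 × 139 / 11.6) = 470.436.
√((H+B)/B) = √((11.6+77.4)/77.4) = 1.0723.
Q* ≈ 504.458.
S* = Q* · H/(H+B) = 504.458 × 11.6/89 ≈ 65.750.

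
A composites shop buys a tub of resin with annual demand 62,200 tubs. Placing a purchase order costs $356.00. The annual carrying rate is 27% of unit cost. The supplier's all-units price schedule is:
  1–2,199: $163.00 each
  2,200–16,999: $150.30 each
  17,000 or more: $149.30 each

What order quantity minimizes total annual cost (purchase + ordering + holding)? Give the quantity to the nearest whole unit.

Q* ≈ 2,200 tubs

Holding cost per unit per year at price C is H = 0.27·C.
Candidates are each tier's EOQ (if it falls in that tier) and each price-break quantity.
EOQ at $163.00 = 1003.1 (feasible in tier 1): TC = 62,200×$163.00 + (62,200/1003.1)×356 + (1003.1/2)×0.27×$163.00 = $10,182,747.98.
EOQ at $150.30 = 1044.7 < 2200, so use break Q=2200: TC = 62,200×$150.30 + (62,200/2200.0)×356 + (2200.0/2)×0.27×$150.30 = $9,403,364.19.
EOQ at $149.30 = 1048.1 < 17000, so use break Q=17000: TC = 62,200×$149.30 + (62,200/17000.0)×356 + (17000.0/2)×0.27×$149.30 = $9,630,406.04.
Lowest total cost is $9,403,364.19 at Q = 2200.0.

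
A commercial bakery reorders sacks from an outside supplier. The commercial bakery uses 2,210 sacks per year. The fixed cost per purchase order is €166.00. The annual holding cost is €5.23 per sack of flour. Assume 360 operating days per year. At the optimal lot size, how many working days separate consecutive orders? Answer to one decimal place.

Q* = √(2DS/H) = √(2 × 2,210 × 166 / 5.23) ≈ 374.55.
Cycle time = Q*/D × 360 = 374.55 / 2,210 × 360 ≈ 61.013 days.

T ≈ 61.0 days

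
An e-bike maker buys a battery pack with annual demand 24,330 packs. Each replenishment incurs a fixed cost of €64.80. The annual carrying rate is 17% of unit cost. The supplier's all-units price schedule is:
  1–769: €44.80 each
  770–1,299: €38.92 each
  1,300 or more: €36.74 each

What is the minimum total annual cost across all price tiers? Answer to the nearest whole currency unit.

Holding cost per unit per year at price C is H = 0.17·C.
Evaluate total cost at each tier's feasible EOQ or, if the EOQ is below the tier, at the tier's minimum quantity.
EOQ at €44.80 = 643.4 (feasible in tier 1): TC = 24,330×€44.80 + (24,330/643.4)×64.8 + (643.4/2)×0.17×€44.80 = €1,094,884.46.
EOQ at €38.92 = 690.3 < 770, so use break Q=770: TC = 24,330×€38.92 + (24,330/770.0)×64.8 + (770.0/2)×0.17×€38.92 = €951,518.43.
EOQ at €36.74 = 710.5 < 1300, so use break Q=1300: TC = 24,330×€36.74 + (24,330/1300.0)×64.8 + (1300.0/2)×0.17×€36.74 = €899,156.73.
Lowest total cost among the candidates is at Q = 1300.0.

TC* ≈ €899,157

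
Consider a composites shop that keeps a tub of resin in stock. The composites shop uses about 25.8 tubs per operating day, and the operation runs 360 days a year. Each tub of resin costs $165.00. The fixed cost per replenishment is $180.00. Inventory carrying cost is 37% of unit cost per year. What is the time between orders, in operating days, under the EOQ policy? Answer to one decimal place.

T ≈ 9.1 days

Annual demand D = 25.8 × 360 = 9,288.
Holding cost H = 0.37 × $165.00 = $61.0500 per unit per year.
Q* = √(2DS/H) = √(2 × 9,288 × 180 / 61.05) ≈ 234.03.
Cycle time = Q*/D × 360 = 234.03 / 9,288 × 360 ≈ 9.071 days.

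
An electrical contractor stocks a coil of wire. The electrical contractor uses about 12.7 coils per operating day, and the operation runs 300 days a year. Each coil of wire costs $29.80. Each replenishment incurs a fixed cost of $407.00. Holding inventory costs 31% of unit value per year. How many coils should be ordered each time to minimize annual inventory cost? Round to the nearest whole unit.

Annual demand D = 12.7 × 300 = 3,810.
Holding cost H = 0.31 × $29.80 = $9.2380 per unit per year.
EOQ = √(2DS / H) = √(2 × 3,810 × 407 / 9.238).
= √(3,101,340 / 9.238) = √335,715.5228 ≈ 579.410.

Q* ≈ 579 coils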